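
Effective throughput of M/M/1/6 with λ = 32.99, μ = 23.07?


ρ = 1.4300; P_K = (1−ρ)ρ^6/(1−ρ^7) = 0.327479
λ_eff = λ(1 − P_K) = 32.99·(1 − 0.327479) = 32.99·0.672521 = 22.1865 /hr

Final: 22.1865 /hr


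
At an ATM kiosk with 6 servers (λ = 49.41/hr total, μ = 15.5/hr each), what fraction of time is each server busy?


ρ = λ/(cμ) = 49.41/(6·15.5) = 49.41/93.00 = 0.5313

Final: 0.5313


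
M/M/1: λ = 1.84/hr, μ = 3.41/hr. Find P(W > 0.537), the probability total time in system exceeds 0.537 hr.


W ~ Exponential(μ−λ) for M/M/1.
μ − λ = 3.41 − 1.84 = 1.5700
P(W > t) = e^{−(μ−λ)t} = e^{−0.8431} = 0.430379

Final: 0.430379


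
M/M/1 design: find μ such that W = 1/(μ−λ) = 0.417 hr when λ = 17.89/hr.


W = 1/(μ−λ) ⇒ μ − λ = 1/W = 1/0.417 = 2.3981
μ = λ + 1/W = 17.89 + 2.3981 = 20.2881 per hr

Final: 20.2881 /hr


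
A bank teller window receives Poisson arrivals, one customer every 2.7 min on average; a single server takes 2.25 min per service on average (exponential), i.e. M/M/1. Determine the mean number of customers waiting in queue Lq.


λ = 60/2.7 = 22.2222 /hr
μ = 60/2.25 = 26.6667 /hr
ρ = λ/μ = 22.2222/26.6667 = 0.8333
Lq = ρ²/(1−ρ) = 0.6944/0.1667 = 4.1667

Final: 4.1667


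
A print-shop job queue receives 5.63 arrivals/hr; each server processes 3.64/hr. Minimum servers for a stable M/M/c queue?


Stability requires cμ > λ ⇔ c > λ/μ.
λ/μ = 5.63/3.64 = 1.5467
Minimum integer c = ⌊1.5467⌋ + 1 = 2
Check: 2·3.64 = 7.28 > 5.63, while 1·3.64 = 3.64 ≤ 5.63

Final: 2 servers


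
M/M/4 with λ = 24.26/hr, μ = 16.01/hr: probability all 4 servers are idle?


a = λ/μ = 24.26/16.01 = 1.5153; ρ = a/c = 0.3788
Σ_{k=0}^{3} a^k/k! (terms k=0..3) = 1.00000 + 1.51530 + 1.14807 + 0.57989 = 4.24327
Tail: a^4/(4!(1−ρ)) = 5.27227/(24·0.6212) = 0.35365
P₀ = 1/(4.24327 + 0.35365) = 1/4.59692 = 0.217537

Final: 0.217537


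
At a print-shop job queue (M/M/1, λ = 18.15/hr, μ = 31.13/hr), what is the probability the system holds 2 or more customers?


ρ = 18.15/31.13 = 0.5830
P(N ≥ n) = ρ^n = 0.5830^2 = 0.339934

Final: 0.339934


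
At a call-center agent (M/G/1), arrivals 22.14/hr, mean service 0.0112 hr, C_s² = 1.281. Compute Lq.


ρ = λ·E[S] = 22.14·0.0112 = 0.2480
Lq = ρ²(1+C_s²)/(2(1−ρ)) = 0.06149·(1+1.281)/(2·0.7520)
= 0.06149·2.2810/1.5041 = 0.09325

Final: 0.09325


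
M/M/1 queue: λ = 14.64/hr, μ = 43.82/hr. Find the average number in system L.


ρ = λ/μ = 14.64/43.82 = 0.3341
L = ρ/(1−ρ) = 0.3341/(1 − 0.3341) = 0.3341/0.6659 = 0.5017

Final: 0.5017


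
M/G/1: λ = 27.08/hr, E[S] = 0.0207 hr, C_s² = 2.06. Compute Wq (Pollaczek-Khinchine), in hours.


ρ = λ·E[S] = 27.08·0.0207 = 0.5606
E[S²] = E[S]²(1+C_s²) = 0.0207²·(1+2.06) = 0.001311
Wq = λ·E[S²]/(2(1−ρ)) = 27.08·0.001311/(2·0.4394) = 0.04040 hr

Final: 0.04040 hr


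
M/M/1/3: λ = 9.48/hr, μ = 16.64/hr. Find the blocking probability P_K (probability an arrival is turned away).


ρ = λ/μ = 9.48/16.64 = 0.5697
P_K = (1−ρ)ρ^K/(1−ρ^(K+1)) = (0.4303·0.184912)/(1 − 0.105346)
= 0.079565/0.894654 = 0.088934

Final: 0.088934


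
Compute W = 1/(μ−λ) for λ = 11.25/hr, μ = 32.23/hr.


W = 1/(μ−λ) = 1/(32.23 − 11.25) = 1/20.98 = 0.04766 hr

Final: 0.04766 hr


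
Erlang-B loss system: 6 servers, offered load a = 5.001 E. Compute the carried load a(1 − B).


B(6,5.001) = 0.191922 (Erlang-B)
Carried load = a(1 − B) = 5.001·(1 − 0.191922) = 5.001·0.808078 = 4.0412 E

Final: 4.0412 Erlangs


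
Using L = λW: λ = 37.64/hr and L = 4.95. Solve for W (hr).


W = L/λ = 4.95/37.64 = 0.1315 hr

Final: 0.1315 hr


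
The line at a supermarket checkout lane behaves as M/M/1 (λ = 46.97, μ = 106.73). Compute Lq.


ρ = 46.97/106.73 = 0.4401
Lq = ρ²/(1−ρ) = 0.1937/0.5599 = 0.3459

Final: 0.3459


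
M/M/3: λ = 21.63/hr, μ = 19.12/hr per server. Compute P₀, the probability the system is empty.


a = λ/μ = 21.63/19.12 = 1.1313; ρ = a/c = 0.3771
Σ_{k=0}^{2} a^k/k! (terms k=0..2) = 1.00000 + 1.13128 + 0.63989 = 2.77117
Tail: a^3/(3!(1−ρ)) = 1.44779/(6·0.6229) = 0.38737
P₀ = 1/(2.77117 + 0.38737) = 1/3.15854 = 0.316602

Final: 0.316602


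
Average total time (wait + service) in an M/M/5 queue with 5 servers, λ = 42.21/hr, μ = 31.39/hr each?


a = 1.3447; ρ = 0.2689; P₀ = 0.260390
Lq = P₀·a^c·ρ/(c!(1−ρ)²) = 0.004801
Wq = Lq/λ = 0.004801/42.21 = 0.0001137 hr
W = Wq + 1/μ = 0.0001137 + 0.03186 = 0.03197 hr

Final: 0.03197 hr


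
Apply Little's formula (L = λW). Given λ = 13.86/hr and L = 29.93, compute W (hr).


W = L/λ = 29.93/13.86 = 2.1595 hr

Final: 2.1595 hr


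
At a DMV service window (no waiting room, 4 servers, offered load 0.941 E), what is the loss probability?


B(c,a) = (a^c/c!) / Σ_{k=0}^{c} a^k/k!
a^4/4! = 0.032670
Σ terms (k=0..4): 1.00000 + 0.94100 + 0.44274 + 0.13887 + 0.03267 = 2.555283
B = 0.032670/2.555283 = 0.012785

Final: 0.012785


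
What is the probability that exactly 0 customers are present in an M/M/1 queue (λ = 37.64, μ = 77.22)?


ρ = 37.64/77.22 = 0.4874
P_n = (1−ρ)·ρ^n = (1 − 0.4874)·0.4874^0 = 0.5126·1.000000 = 0.512562

Final: 0.512562


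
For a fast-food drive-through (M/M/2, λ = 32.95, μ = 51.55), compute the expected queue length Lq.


a = λ/μ = 0.6392; ρ = a/2 = 0.3196
P₀ = 0.515619
Lq = P₀·a^c·ρ / (c!·(1−ρ)²) = 0.515619·0.40856·0.3196/(2·0.46295)
= 0.07271

Final: 0.07271


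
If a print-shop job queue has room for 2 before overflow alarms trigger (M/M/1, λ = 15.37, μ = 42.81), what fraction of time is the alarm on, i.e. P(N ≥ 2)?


ρ = 15.37/42.81 = 0.3590
P(N ≥ n) = ρ^n = 0.3590^2 = 0.128901

Final: 0.128901


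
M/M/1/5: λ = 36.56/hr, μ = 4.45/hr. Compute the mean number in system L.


ρ = 36.56/4.45 = 8.2157
L = ρ[1 − (K+1)ρ^K + Kρ^(K+1)] / [(1−ρ)(1−ρ^(K+1))]
Numerator: 8.2157·(1 − 6·37430.952648 + 5·307522.613218) = 10787486.850204
Denominator: (-7.2157)·(-307521.613218) = 2218993.033808
L = 10787486.850204/2218993.033808 = 4.8614

Final: 4.8614


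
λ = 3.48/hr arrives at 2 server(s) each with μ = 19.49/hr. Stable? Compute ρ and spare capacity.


Total capacity cμ = 2·19.49 = 38.98/hr
ρ = λ/(cμ) = 3.48/38.98 = 0.08928
Stable ⇔ ρ < 1: YES
Spare capacity = cμ − λ = 38.98 − 3.48 = 35.50/hr

Final: ρ = 0.08928; stable; margin = 35.50/hr


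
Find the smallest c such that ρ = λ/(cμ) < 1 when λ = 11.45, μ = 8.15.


Stability requires cμ > λ ⇔ c > λ/μ.
λ/μ = 11.45/8.15 = 1.4049
Minimum integer c = ⌊1.4049⌋ + 1 = 2
Check: 2·8.15 = 16.30 > 11.45, while 1·8.15 = 8.15 ≤ 11.45

Final: 2 servers


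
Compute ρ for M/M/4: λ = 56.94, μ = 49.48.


ρ = λ/(cμ) = 56.94/(4·49.48) = 56.94/197.92 = 0.2877

Final: 0.2877


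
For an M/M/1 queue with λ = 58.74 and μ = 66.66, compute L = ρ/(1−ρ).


ρ = λ/μ = 58.74/66.66 = 0.8812
L = ρ/(1−ρ) = 0.8812/(1 − 0.8812) = 0.8812/0.1188 = 7.4167

Final: 7.4167


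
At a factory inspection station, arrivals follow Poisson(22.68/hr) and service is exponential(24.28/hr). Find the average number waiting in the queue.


ρ = 22.68/24.28 = 0.9341
Lq = ρ²/(1−ρ) = 0.8725/0.06590 = 13.2409

Final: 13.2409


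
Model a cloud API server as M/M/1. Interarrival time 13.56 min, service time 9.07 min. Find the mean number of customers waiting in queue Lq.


λ = 60/13.56 = 4.4248 /hr
μ = 60/9.07 = 6.6152 /hr
ρ = λ/μ = 4.4248/6.6152 = 0.6689
Lq = ρ²/(1−ρ) = 0.4474/0.3311 = 1.3512

Final: 1.3512


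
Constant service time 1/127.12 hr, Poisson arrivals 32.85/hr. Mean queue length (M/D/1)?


ρ = 32.85/127.12 = 0.2584
M/D/1: Lq = ρ²/(2(1−ρ)) = 0.06678/(2·0.7416) = 0.04502

Final: 0.04502


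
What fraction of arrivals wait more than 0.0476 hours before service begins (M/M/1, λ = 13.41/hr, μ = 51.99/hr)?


ρ = 13.41/51.99 = 0.2579
P(Wq > t) = ρ·e^{−(μ−λ)t} = 0.2579·e^{−1.8364}
= 0.2579·0.159389 = 0.041112

Final: 0.041112


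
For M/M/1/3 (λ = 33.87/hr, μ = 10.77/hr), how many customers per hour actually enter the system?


ρ = 3.1448; P_K = (1−ρ)ρ^3/(1−ρ^4) = 0.689064
λ_eff = λ(1 − P_K) = 33.87·(1 − 0.689064) = 33.87·0.310936 = 10.5314 /hr

Final: 10.5314 /hr


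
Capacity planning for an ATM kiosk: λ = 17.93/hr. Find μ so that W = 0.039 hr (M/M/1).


W = 1/(μ−λ) ⇒ μ − λ = 1/W = 1/0.039 = 25.6410
μ = λ + 1/W = 17.93 + 25.6410 = 43.5710 per hr

Final: 43.5710 /hr


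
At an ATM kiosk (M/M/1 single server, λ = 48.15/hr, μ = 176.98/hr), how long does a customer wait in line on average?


ρ = 48.15/176.98 = 0.2721
Wq = ρ/(μ−λ) = 0.2721/(176.98 − 48.15) = 0.2721/128.83 = 0.002112 hr

Final: 0.002112 hr


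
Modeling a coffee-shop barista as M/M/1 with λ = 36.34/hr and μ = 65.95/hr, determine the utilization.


ρ = λ/μ = 36.34/65.95 = 0.5510

Final: 0.5510


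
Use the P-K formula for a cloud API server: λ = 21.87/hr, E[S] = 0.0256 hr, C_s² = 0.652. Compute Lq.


ρ = λ·E[S] = 21.87·0.0256 = 0.5599
Lq = ρ²(1+C_s²)/(2(1−ρ)) = 0.3135·(1+0.652)/(2·0.4401)
= 0.3135·1.6520/0.8803 = 0.58827

Final: 0.58827


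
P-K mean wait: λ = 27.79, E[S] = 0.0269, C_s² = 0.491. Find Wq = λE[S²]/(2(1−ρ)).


ρ = λ·E[S] = 27.79·0.0269 = 0.7476
E[S²] = E[S]²(1+C_s²) = 0.0269²·(1+0.491) = 0.001079
Wq = λ·E[S²]/(2(1−ρ)) = 27.79·0.001079/(2·0.2524) = 0.05938 hr

Final: 0.05938 hr


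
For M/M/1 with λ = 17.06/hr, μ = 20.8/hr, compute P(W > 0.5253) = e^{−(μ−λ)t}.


W ~ Exponential(μ−λ) for M/M/1.
μ − λ = 20.8 − 17.06 = 3.7400
P(W > t) = e^{−(μ−λ)t} = e^{−1.9646} = 0.140209

Final: 0.140209


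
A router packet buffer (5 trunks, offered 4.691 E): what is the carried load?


B(5,4.691) = 0.259295 (Erlang-B)
Carried load = a(1 − B) = 4.691·(1 − 0.259295) = 4.691·0.740705 = 3.4746 E

Final: 3.4746 Erlangs


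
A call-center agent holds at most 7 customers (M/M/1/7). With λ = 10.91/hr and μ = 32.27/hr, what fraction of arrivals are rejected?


ρ = λ/μ = 10.91/32.27 = 0.3381
P_K = (1−ρ)ρ^K/(1−ρ^(K+1)) = (0.6619·0.0005049)/(1 − 0.0001707)
= 0.0003342/0.999829 = 0.0003342

Final: 0.0003342


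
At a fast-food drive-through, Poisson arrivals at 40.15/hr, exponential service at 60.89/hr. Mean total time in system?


W = 1/(μ−λ) = 1/(60.89 − 40.15) = 1/20.74 = 0.04822 hr

Final: 0.04822 hr


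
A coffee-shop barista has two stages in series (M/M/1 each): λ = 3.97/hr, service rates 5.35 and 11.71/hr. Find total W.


Each node sees arrival rate λ = 3.97/hr (tandem ⇒ throughput preserved).
W₁ = 1/(μ₁−λ) = 1/(5.35−3.97) = 0.72464 hr
W₂ = 1/(μ₂−λ) = 1/(11.71−3.97) = 0.12920 hr
W_total = W₁ + W₂ = 0.72464 + 0.12920 = 0.85384 hr

Final: 0.85384 hr


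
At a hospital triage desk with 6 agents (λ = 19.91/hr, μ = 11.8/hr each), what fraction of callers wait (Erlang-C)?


a = λ/μ = 1.6873; ρ = a/6 = 0.2812
P₀ = 0.184924 (from M/M/c formula)
C(c,a) = [a^c/(c!(1−ρ))]·P₀ = [23.07467/(720·0.7188)]·0.184924
= 0.04459·0.184924 = 0.008245

Final: 0.008245


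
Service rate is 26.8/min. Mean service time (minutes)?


Mean service time = 1/μ = 1/26.8 minute = 0.03731 minute
In minutes: 0.03731 × 1 = 0.03731 min

Final: 0.03731 min


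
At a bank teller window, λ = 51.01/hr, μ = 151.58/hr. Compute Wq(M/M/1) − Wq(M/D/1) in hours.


ρ = 51.01/151.58 = 0.3365
Wq(M/M/1) = ρ/(μ−λ) = 0.3365/100.57 = 0.003346 hr
Wq(M/D/1) = ρ/(2(μ−λ)) = 0.001673 hr
Savings = 0.003346 − 0.001673 = 0.001673 hr

Final: 0.001673 hr


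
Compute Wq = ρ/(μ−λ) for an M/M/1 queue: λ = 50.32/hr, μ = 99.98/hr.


ρ = 50.32/99.98 = 0.5033
Wq = ρ/(μ−λ) = 0.5033/(99.98 − 50.32) = 0.5033/49.66 = 0.01013 hr

Final: 0.01013 hr


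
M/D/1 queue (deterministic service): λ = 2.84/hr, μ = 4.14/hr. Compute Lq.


ρ = 2.84/4.14 = 0.6860
M/D/1: Lq = ρ²/(2(1−ρ)) = 0.4706/(2·0.3140) = 0.74931

Final: 0.74931


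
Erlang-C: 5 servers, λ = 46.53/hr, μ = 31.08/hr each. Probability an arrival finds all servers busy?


a = λ/μ = 1.4971; ρ = a/5 = 0.2994
P₀ = 0.223424 (from M/M/c formula)
C(c,a) = [a^c/(c!(1−ρ))]·P₀ = [7.52073/(120·0.7006)]·0.223424
= 0.08946·0.223424 = 0.019987

Final: 0.019987


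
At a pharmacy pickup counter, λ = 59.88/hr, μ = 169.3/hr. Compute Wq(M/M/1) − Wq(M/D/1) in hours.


ρ = 59.88/169.3 = 0.3537
Wq(M/M/1) = ρ/(μ−λ) = 0.3537/109.42 = 0.003232 hr
Wq(M/D/1) = ρ/(2(μ−λ)) = 0.001616 hr
Savings = 0.003232 − 0.001616 = 0.001616 hr

Final: 0.001616 hr


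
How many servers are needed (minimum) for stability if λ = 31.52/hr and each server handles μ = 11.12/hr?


Stability requires cμ > λ ⇔ c > λ/μ.
λ/μ = 31.52/11.12 = 2.8345
Minimum integer c = ⌊2.8345⌋ + 1 = 3
Check: 3·11.12 = 33.36 > 31.52, while 2·11.12 = 22.24 ≤ 31.52

Final: 3 servers


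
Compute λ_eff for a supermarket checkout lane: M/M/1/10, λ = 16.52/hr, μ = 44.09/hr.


ρ = 0.3747; P_K = (1−ρ)ρ^10/(1−ρ^11) = 0.00003410
λ_eff = λ(1 − P_K) = 16.52·(1 − 0.00003410) = 16.52·0.999966 = 16.5194 /hr

Final: 16.5194 /hr


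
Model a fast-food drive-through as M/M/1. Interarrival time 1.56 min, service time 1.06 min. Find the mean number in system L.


λ = 60/1.56 = 38.4615 /hr
μ = 60/1.06 = 56.6038 /hr
ρ = λ/μ = 38.4615/56.6038 = 0.6795
L = ρ/(1−ρ) = 0.6795/0.3205 = 2.1200

Final: 2.1200


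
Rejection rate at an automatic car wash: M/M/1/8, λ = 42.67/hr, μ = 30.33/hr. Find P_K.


ρ = λ/μ = 42.67/30.33 = 1.4069
P_K = (1−ρ)ρ^K/(1−ρ^(K+1)) = (-0.4069·15.346236)/(1 − 21.589973)
= -6.243737/-20.589973 = 0.303242

Final: 0.303242


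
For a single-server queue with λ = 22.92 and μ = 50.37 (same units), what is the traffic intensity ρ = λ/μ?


ρ = λ/μ = 22.92/50.37 = 0.4550

Final: 0.4550


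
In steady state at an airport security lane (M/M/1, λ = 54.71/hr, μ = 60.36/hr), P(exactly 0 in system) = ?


ρ = 54.71/60.36 = 0.9064
P_n = (1−ρ)·ρ^n = (1 − 0.9064)·0.9064^0 = 0.09361·1.000000 = 0.093605

Final: 0.093605


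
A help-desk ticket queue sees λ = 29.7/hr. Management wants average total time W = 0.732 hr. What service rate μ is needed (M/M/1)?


W = 1/(μ−λ) ⇒ μ − λ = 1/W = 1/0.732 = 1.3661
μ = λ + 1/W = 29.7 + 1.3661 = 31.0661 per hr

Final: 31.0661 /hr


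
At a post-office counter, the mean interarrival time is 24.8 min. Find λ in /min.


λ = 1/(interarrival time) in consistent units.
1 minute = 1 min, so λ = 1/24.8 = 0.04032 per minute

Final: 0.04032 /min


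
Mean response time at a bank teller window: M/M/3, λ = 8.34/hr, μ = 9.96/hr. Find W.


a = 0.8373; ρ = 0.2791; P₀ = 0.430355
Lq = P₀·a^c·ρ/(c!(1−ρ)²) = 0.02262
Wq = Lq/λ = 0.02262/8.34 = 0.002712 hr
W = Wq + 1/μ = 0.002712 + 0.10040 = 0.10311 hr

Final: 0.10311 hr


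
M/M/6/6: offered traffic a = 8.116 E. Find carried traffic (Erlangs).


B(6,8.116) = 0.396019 (Erlang-B)
Carried load = a(1 − B) = 8.116·(1 − 0.396019) = 8.116·0.603981 = 4.9019 E

Final: 4.9019 Erlangs


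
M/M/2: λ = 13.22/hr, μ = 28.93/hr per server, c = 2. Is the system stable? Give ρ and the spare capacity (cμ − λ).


Total capacity cμ = 2·28.93 = 57.86/hr
ρ = λ/(cμ) = 13.22/57.86 = 0.2285
Stable ⇔ ρ < 1: YES
Spare capacity = cμ − λ = 57.86 − 13.22 = 44.64/hr

Final: ρ = 0.2285; stable; margin = 44.64/hr


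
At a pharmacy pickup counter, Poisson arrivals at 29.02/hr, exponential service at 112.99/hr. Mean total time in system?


W = 1/(μ−λ) = 1/(112.99 − 29.02) = 1/83.97 = 0.01191 hr

Final: 0.01191 hr


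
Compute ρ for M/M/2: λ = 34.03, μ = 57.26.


ρ = λ/(cμ) = 34.03/(2·57.26) = 34.03/114.52 = 0.2972

Final: 0.2972


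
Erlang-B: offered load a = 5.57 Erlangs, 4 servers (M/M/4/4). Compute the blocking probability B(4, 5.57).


B(c,a) = (a^c/c!) / Σ_{k=0}^{c} a^k/k!
a^4/4! = 40.106018
Σ terms (k=0..4): 1.00000 + 5.57000 + 15.51245 + 28.80145 + 40.10602 = 90.989916
B = 40.106018/90.989916 = 0.440774

Final: 0.440774


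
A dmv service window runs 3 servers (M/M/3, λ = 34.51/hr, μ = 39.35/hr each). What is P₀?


a = λ/μ = 34.51/39.35 = 0.8770; ρ = a/c = 0.2923
Σ_{k=0}^{2} a^k/k! (terms k=0..2) = 1.00000 + 0.87700 + 0.38457 = 2.26157
Tail: a^3/(3!(1−ρ)) = 0.67453/(6·0.7077) = 0.15886
P₀ = 1/(2.26157 + 0.15886) = 1/2.42043 = 0.413150

Final: 0.413150


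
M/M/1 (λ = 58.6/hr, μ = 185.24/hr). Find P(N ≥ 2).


ρ = 58.6/185.24 = 0.3163
P(N ≥ n) = ρ^n = 0.3163^2 = 0.100075

Final: 0.100075


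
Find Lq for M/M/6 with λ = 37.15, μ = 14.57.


a = λ/μ = 2.5498; ρ = a/6 = 0.4250
P₀ = 0.077603
Lq = P₀·a^c·ρ / (c!·(1−ρ)²) = 0.077603·274.78663·0.4250/(720·0.33067)
= 0.03806

Final: 0.03806


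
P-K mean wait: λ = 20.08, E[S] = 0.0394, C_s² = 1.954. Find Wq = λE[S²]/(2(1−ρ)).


ρ = λ·E[S] = 20.08·0.0394 = 0.7912
E[S²] = E[S]²(1+C_s²) = 0.0394²·(1+1.954) = 0.004586
Wq = λ·E[S²]/(2(1−ρ)) = 20.08·0.004586/(2·0.2088) = 0.22045 hr

Final: 0.22045 hr


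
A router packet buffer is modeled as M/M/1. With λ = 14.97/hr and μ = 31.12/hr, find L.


ρ = λ/μ = 14.97/31.12 = 0.4810
L = ρ/(1−ρ) = 0.4810/(1 − 0.4810) = 0.4810/0.5190 = 0.9269

Final: 0.9269


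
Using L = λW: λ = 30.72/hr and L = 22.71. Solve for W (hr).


W = L/λ = 22.71/30.72 = 0.7393 hr

Final: 0.7393 hr


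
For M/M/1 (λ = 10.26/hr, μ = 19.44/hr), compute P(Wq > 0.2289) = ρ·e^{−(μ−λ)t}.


ρ = 10.26/19.44 = 0.5278
P(Wq > t) = ρ·e^{−(μ−λ)t} = 0.5278·e^{−2.1013}
= 0.5278·0.122297 = 0.064546

Final: 0.064546


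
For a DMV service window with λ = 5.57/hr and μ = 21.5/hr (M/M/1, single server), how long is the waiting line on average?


ρ = 5.57/21.5 = 0.2591
Lq = ρ²/(1−ρ) = 0.06712/0.7409 = 0.09058

Final: 0.09058


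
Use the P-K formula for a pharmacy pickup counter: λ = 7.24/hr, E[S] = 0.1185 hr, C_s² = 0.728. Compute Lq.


ρ = λ·E[S] = 7.24·0.1185 = 0.8579
Lq = ρ²(1+C_s²)/(2(1−ρ)) = 0.7361·(1+0.728)/(2·0.1421)
= 0.7361·1.7280/0.2841 = 4.47668

Final: 4.47668


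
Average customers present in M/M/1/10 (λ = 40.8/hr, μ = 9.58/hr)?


ρ = 40.8/9.58 = 4.2589
L = ρ[1 − (K+1)ρ^K + Kρ^(K+1)] / [(1−ρ)(1−ρ^(K+1))]
Numerator: 4.2589·(1 − 11·1963118.610035 + 10·8360672.159650) = 264102990.579669
Denominator: (-3.2589)·(-8360671.159650) = 27246362.589172
L = 264102990.579669/27246362.589172 = 9.6931

Final: 9.6931


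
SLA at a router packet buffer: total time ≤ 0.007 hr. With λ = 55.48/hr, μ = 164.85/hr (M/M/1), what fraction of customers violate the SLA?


W ~ Exponential(μ−λ) for M/M/1.
μ − λ = 164.85 − 55.48 = 109.3700
P(W > t) = e^{−(μ−λ)t} = e^{−0.7656} = 0.465059

Final: 0.465059


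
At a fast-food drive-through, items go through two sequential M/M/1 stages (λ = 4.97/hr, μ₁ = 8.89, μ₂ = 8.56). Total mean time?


Each node sees arrival rate λ = 4.97/hr (tandem ⇒ throughput preserved).
W₁ = 1/(μ₁−λ) = 1/(8.89−4.97) = 0.25510 hr
W₂ = 1/(μ₂−λ) = 1/(8.56−4.97) = 0.27855 hr
W_total = W₁ + W₂ = 0.25510 + 0.27855 = 0.53365 hr

Final: 0.53365 hr


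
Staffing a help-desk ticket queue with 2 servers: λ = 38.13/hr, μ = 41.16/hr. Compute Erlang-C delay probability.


a = λ/μ = 0.9264; ρ = a/2 = 0.4632
P₀ = 0.366874 (from M/M/c formula)
C(c,a) = [a^c/(c!(1−ρ))]·P₀ = [0.85819/(2·0.5368)]·0.366874
= 0.79934·0.366874 = 0.293259

Final: 0.293259


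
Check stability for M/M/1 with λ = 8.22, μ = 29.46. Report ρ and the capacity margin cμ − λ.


Total capacity cμ = 1·29.46 = 29.46/hr
ρ = λ/(cμ) = 8.22/29.46 = 0.2790
Stable ⇔ ρ < 1: YES
Spare capacity = cμ − λ = 29.46 − 8.22 = 21.24/hr

Final: ρ = 0.2790; stable; margin = 21.24/hr


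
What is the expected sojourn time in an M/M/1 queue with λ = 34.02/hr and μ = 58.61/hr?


W = 1/(μ−λ) = 1/(58.61 − 34.02) = 1/24.59 = 0.04067 hr

Final: 0.04067 hr


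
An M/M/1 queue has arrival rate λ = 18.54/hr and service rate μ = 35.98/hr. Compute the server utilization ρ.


ρ = λ/μ = 18.54/35.98 = 0.5153

Final: 0.5153


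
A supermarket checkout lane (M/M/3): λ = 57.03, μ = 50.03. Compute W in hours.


a = 1.1399; ρ = 0.3800; P₀ = 0.313698
Lq = P₀·a^c·ρ/(c!(1−ρ)²) = 0.07654
Wq = Lq/λ = 0.07654/57.03 = 0.001342 hr
W = Wq + 1/μ = 0.001342 + 0.01999 = 0.02133 hr

Final: 0.02133 hr


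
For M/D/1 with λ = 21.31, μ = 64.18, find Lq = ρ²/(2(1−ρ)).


ρ = 21.31/64.18 = 0.3320
M/D/1: Lq = ρ²/(2(1−ρ)) = 0.1102/(2·0.6680) = 0.08252

Final: 0.08252


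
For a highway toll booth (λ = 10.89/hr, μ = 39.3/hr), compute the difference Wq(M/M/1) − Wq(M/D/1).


ρ = 10.89/39.3 = 0.2771
Wq(M/M/1) = ρ/(μ−λ) = 0.2771/28.41 = 0.009754 hr
Wq(M/D/1) = ρ/(2(μ−λ)) = 0.004877 hr
Savings = 0.009754 − 0.004877 = 0.004877 hr

Final: 0.004877 hr


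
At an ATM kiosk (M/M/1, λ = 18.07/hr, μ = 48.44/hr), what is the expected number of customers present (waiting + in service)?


ρ = λ/μ = 18.07/48.44 = 0.3730
L = ρ/(1−ρ) = 0.3730/(1 − 0.3730) = 0.3730/0.6270 = 0.5950

Final: 0.5950


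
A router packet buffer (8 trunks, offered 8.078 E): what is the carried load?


B(8,8.078) = 0.239889 (Erlang-B)
Carried load = a(1 − B) = 8.078·(1 − 0.239889) = 8.078·0.760111 = 6.1402 E

Final: 6.1402 Erlangs


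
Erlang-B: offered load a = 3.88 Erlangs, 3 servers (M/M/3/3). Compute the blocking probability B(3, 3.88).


B(c,a) = (a^c/c!) / Σ_{k=0}^{c} a^k/k!
a^3/3! = 9.735179
Σ terms (k=0..3): 1.00000 + 3.88000 + 7.52720 + 9.73518 = 22.142379
B = 9.735179/22.142379 = 0.439663

Final: 0.439663


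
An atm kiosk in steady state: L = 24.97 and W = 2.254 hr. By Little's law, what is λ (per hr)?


λ = L/W = 24.97/2.254 = 11.0781 /hr

Final: 11.0781 /hr


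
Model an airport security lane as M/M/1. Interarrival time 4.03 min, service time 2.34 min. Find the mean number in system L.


λ = 60/4.03 = 14.8883 /hr
μ = 60/2.34 = 25.6410 /hr
ρ = λ/μ = 14.8883/25.6410 = 0.5806
L = ρ/(1−ρ) = 0.5806/0.4194 = 1.3846

Final: 1.3846


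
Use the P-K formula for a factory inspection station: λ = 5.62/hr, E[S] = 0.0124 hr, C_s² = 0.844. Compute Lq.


ρ = λ·E[S] = 5.62·0.0124 = 0.06969
Lq = ρ²(1+C_s²)/(2(1−ρ)) = 0.004856·(1+0.844)/(2·0.9303)
= 0.004856·1.8440/1.8606 = 0.004813

Final: 0.004813


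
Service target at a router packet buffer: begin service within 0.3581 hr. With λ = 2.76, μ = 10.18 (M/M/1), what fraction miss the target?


ρ = 2.76/10.18 = 0.2711
P(Wq > t) = ρ·e^{−(μ−λ)t} = 0.2711·e^{−2.6571}
= 0.2711·0.070151 = 0.019019

Final: 0.019019


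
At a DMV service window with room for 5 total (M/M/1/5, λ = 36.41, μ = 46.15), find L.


ρ = 36.41/46.15 = 0.7889
L = ρ[1 − (K+1)ρ^K + Kρ^(K+1)] / [(1−ρ)(1−ρ^(K+1))]
Numerator: 0.7889·(1 − 6·0.305664 + 5·0.241154) = 0.293317
Denominator: (0.2111)·(0.758846) = 0.160155
L = 0.293317/0.160155 = 1.8315

Final: 1.8315


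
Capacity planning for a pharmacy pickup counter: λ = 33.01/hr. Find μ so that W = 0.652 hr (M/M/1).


W = 1/(μ−λ) ⇒ μ − λ = 1/W = 1/0.652 = 1.5337
μ = λ + 1/W = 33.01 + 1.5337 = 34.5437 per hr

Final: 34.5437 /hr


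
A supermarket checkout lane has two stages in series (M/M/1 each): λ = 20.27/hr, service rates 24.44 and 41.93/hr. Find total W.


Each node sees arrival rate λ = 20.27/hr (tandem ⇒ throughput preserved).
W₁ = 1/(μ₁−λ) = 1/(24.44−20.27) = 0.23981 hr
W₂ = 1/(μ₂−λ) = 1/(41.93−20.27) = 0.04617 hr
W_total = W₁ + W₂ = 0.23981 + 0.04617 = 0.28598 hr

Final: 0.28598 hr


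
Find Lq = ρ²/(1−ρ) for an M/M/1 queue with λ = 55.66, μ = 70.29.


ρ = 55.66/70.29 = 0.7919
Lq = ρ²/(1−ρ) = 0.6270/0.2081 = 3.0126

Final: 3.0126


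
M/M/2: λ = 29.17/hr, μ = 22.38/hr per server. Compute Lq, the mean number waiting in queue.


a = λ/μ = 1.3034; ρ = a/2 = 0.6517
P₀ = 0.210875
Lq = P₀·a^c·ρ / (c!·(1−ρ)²) = 0.210875·1.69884·0.6517/(2·0.12131)
= 0.96224

Final: 0.96224


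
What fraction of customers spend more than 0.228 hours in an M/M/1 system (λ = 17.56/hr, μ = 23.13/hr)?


W ~ Exponential(μ−λ) for M/M/1.
μ − λ = 23.13 − 17.56 = 5.5700
P(W > t) = e^{−(μ−λ)t} = e^{−1.2700} = 0.280843

Final: 0.280843


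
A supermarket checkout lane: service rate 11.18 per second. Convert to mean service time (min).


Mean service time = 1/μ = 1/11.18 second = 0.08945 second
In minutes: 0.08945 × 0.0166667 = 0.001491 min

Final: 0.001491 min


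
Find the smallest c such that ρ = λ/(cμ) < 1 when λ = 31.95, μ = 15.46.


Stability requires cμ > λ ⇔ c > λ/μ.
λ/μ = 31.95/15.46 = 2.0666
Minimum integer c = ⌊2.0666⌋ + 1 = 3
Check: 3·15.46 = 46.38 > 31.95, while 2·15.46 = 30.92 ≤ 31.95

Final: 3 servers


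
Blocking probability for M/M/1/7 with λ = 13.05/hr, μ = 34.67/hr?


ρ = λ/μ = 13.05/34.67 = 0.3764
P_K = (1−ρ)ρ^K/(1−ρ^(K+1)) = (0.6236·0.001071)/(1 − 0.0004030)
= 0.0006676/0.999597 = 0.0006678

Final: 0.0006678


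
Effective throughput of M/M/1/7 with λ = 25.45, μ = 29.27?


ρ = 0.8695; P_K = (1−ρ)ρ^7/(1−ρ^8) = 0.072824
λ_eff = λ(1 − P_K) = 25.45·(1 − 0.072824) = 25.45·0.927176 = 23.5966 /hr

Final: 23.5966 /hr


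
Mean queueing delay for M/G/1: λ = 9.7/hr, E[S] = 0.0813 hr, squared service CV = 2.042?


ρ = λ·E[S] = 9.7·0.0813 = 0.7886
E[S²] = E[S]²(1+C_s²) = 0.0813²·(1+2.042) = 0.020107
Wq = λ·E[S²]/(2(1−ρ)) = 9.7·0.020107/(2·0.2114) = 0.46132 hr

Final: 0.46132 hr


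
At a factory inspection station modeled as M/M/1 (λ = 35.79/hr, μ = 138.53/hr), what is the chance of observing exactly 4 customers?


ρ = 35.79/138.53 = 0.2584
P_n = (1−ρ)·ρ^n = (1 − 0.2584)·0.2584^4 = 0.7416·0.004455 = 0.003304

Final: 0.003304


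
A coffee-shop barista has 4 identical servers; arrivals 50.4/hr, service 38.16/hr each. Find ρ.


ρ = λ/(cμ) = 50.4/(4·38.16) = 50.4/152.64 = 0.3302

Final: 0.3302


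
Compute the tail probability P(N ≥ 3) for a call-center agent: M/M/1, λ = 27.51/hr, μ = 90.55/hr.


ρ = 27.51/90.55 = 0.3038
P(N ≥ n) = ρ^n = 0.3038^3 = 0.028042

Final: 0.028042


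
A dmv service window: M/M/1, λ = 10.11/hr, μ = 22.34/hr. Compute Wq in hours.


ρ = 10.11/22.34 = 0.4526
Wq = ρ/(μ−λ) = 0.4526/(22.34 − 10.11) = 0.4526/12.23 = 0.03700 hr

Final: 0.03700 hr


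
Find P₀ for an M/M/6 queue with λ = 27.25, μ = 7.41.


a = λ/μ = 27.25/7.41 = 3.6775; ρ = a/c = 0.6129
Σ_{k=0}^{5} a^k/k! (terms k=0..5) = 1.00000 + 3.67746 + 6.76187 + 8.28884 + 7.62047 + 5.60480 = 32.95344
Tail: a^6/(6!(1−ρ)) = 2473.37400/(720·0.3871) = 8.87454
P₀ = 1/(32.95344 + 8.87454) = 1/41.82798 = 0.023907

Final: 0.023907


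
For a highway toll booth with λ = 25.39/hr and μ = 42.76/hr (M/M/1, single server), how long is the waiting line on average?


ρ = 25.39/42.76 = 0.5938
Lq = ρ²/(1−ρ) = 0.3526/0.4062 = 0.8679

Final: 0.8679


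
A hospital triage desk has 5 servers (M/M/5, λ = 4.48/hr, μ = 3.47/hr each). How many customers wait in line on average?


a = λ/μ = 1.2911; ρ = a/5 = 0.2582
P₀ = 0.274784
Lq = P₀·a^c·ρ / (c!·(1−ρ)²) = 0.274784·3.58709·0.2582/(120·0.55025)
= 0.003855

Final: 0.003855


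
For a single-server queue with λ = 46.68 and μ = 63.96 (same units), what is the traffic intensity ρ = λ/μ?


ρ = λ/μ = 46.68/63.96 = 0.7298

Final: 0.7298


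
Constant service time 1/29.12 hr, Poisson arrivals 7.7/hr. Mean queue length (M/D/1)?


ρ = 7.7/29.12 = 0.2644
M/D/1: Lq = ρ²/(2(1−ρ)) = 0.06992/(2·0.7356) = 0.04753

Final: 0.04753


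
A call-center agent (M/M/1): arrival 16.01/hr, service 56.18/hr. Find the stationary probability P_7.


ρ = 16.01/56.18 = 0.2850
P_n = (1−ρ)·ρ^n = (1 − 0.2850)·0.2850^7 = 0.7150·0.0001526 = 0.0001091

Final: 0.0001091


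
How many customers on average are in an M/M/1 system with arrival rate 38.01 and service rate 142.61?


ρ = λ/μ = 38.01/142.61 = 0.2665
L = ρ/(1−ρ) = 0.2665/(1 − 0.2665) = 0.2665/0.7335 = 0.3634

Final: 0.3634


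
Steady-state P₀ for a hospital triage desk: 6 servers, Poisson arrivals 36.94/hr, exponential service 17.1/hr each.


a = λ/μ = 36.94/17.1 = 2.1602; ρ = a/c = 0.3600
Σ_{k=0}^{5} a^k/k! (terms k=0..5) = 1.00000 + 2.16023 + 2.33331 + 1.68016 + 0.90739 + 0.39203 = 8.47312
Tail: a^6/(6!(1−ρ)) = 101.62597/(720·0.6400) = 0.22056
P₀ = 1/(8.47312 + 0.22056) = 1/8.69368 = 0.115026

Final: 0.115026


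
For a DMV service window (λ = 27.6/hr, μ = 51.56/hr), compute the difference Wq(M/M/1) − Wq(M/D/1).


ρ = 27.6/51.56 = 0.5353
Wq(M/M/1) = ρ/(μ−λ) = 0.5353/23.96 = 0.02234 hr
Wq(M/D/1) = ρ/(2(μ−λ)) = 0.01117 hr
Savings = 0.02234 − 0.01117 = 0.01117 hr

Final: 0.01117 hr


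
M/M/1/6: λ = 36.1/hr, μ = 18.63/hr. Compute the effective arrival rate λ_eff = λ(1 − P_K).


ρ = 1.9377; P_K = (1−ρ)ρ^6/(1−ρ^7) = 0.488698
λ_eff = λ(1 − P_K) = 36.1·(1 − 0.488698) = 36.1·0.511302 = 18.4580 /hr

Final: 18.4580 /hr


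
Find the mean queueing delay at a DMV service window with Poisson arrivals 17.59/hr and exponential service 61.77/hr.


ρ = 17.59/61.77 = 0.2848
Wq = ρ/(μ−λ) = 0.2848/(61.77 − 17.59) = 0.2848/44.18 = 0.006446 hr

Final: 0.006446 hr


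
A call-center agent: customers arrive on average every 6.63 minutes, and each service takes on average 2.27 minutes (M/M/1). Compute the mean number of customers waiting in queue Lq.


λ = 60/6.63 = 9.0498 /hr
μ = 60/2.27 = 26.4317 /hr
ρ = λ/μ = 9.0498/26.4317 = 0.3424
Lq = ρ²/(1−ρ) = 0.1172/0.6576 = 0.1783

Final: 0.1783


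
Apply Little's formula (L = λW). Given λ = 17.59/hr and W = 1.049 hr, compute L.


L = λW = 17.59·1.049 = 18.4519

Final: 18.4519


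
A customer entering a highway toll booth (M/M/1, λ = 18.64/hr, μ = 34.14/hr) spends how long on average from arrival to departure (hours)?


W = 1/(μ−λ) = 1/(34.14 − 18.64) = 1/15.50 = 0.06452 hr

Final: 0.06452 hr


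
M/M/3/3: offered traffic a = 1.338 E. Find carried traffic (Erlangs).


B(3,1.338) = 0.109908 (Erlang-B)
Carried load = a(1 − B) = 1.338·(1 − 0.109908) = 1.338·0.890092 = 1.1909 E

Final: 1.1909 Erlangs


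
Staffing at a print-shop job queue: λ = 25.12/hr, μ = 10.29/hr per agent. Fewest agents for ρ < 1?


Stability requires cμ > λ ⇔ c > λ/μ.
λ/μ = 25.12/10.29 = 2.4412
Minimum integer c = ⌊2.4412⌋ + 1 = 3
Check: 3·10.29 = 30.87 > 25.12, while 2·10.29 = 20.58 ≤ 25.12

Final: 3 servers


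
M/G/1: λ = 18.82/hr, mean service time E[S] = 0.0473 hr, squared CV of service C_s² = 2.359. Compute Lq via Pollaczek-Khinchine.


ρ = λ·E[S] = 18.82·0.0473 = 0.8902
Lq = ρ²(1+C_s²)/(2(1−ρ)) = 0.7924·(1+2.359)/(2·0.1098)
= 0.7924·3.3590/0.2196 = 12.11948

Final: 12.11948


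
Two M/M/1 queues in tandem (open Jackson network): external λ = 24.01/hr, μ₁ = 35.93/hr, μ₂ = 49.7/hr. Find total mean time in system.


Each node sees arrival rate λ = 24.01/hr (tandem ⇒ throughput preserved).
W₁ = 1/(μ₁−λ) = 1/(35.93−24.01) = 0.08389 hr
W₂ = 1/(μ₂−λ) = 1/(49.7−24.01) = 0.03893 hr
W_total = W₁ + W₂ = 0.08389 + 0.03893 = 0.12282 hr

Final: 0.12282 hr


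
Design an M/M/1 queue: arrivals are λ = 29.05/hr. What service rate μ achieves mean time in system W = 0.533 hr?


W = 1/(μ−λ) ⇒ μ − λ = 1/W = 1/0.533 = 1.8762
μ = λ + 1/W = 29.05 + 1.8762 = 30.9262 per hr

Final: 30.9262 /hr


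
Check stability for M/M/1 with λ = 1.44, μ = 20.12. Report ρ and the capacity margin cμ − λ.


Total capacity cμ = 1·20.12 = 20.12/hr
ρ = λ/(cμ) = 1.44/20.12 = 0.07157
Stable ⇔ ρ < 1: YES
Spare capacity = cμ − λ = 20.12 − 1.44 = 18.68/hr

Final: ρ = 0.07157; stable; margin = 18.68/hr


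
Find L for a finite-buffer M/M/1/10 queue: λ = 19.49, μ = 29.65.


ρ = 19.49/29.65 = 0.6573
L = ρ[1 − (K+1)ρ^K + Kρ^(K+1)] / [(1−ρ)(1−ρ^(K+1))]
Numerator: 0.6573·(1 − 11·0.015062 + 10·0.009901) = 0.613509
Denominator: (0.3427)·(0.990099) = 0.339272
L = 0.613509/0.339272 = 1.8083

Final: 1.8083


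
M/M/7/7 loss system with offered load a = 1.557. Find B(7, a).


B(c,a) = (a^c/c!) / Σ_{k=0}^{c} a^k/k!
a^7/7! = 0.004401
Σ terms (k=0..7): 1.00000 + 1.55700 + 1.21212 + 0.62909 + 0.24487 + 0.07625 + 0.01979 + 0.004401 = 4.743535
B = 0.004401/4.743535 = 0.0009279

Final: 0.0009279


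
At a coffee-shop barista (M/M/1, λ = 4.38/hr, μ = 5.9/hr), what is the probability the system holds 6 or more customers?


ρ = 4.38/5.9 = 0.7424
P(N ≥ n) = ρ^n = 0.7424^6 = 0.167391

Final: 0.167391


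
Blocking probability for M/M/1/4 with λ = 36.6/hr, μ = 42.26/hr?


ρ = λ/μ = 36.6/42.26 = 0.8661
P_K = (1−ρ)ρ^K/(1−ρ^(K+1)) = (0.1339·0.562609)/(1 − 0.487257)
= 0.075352/0.512743 = 0.146958

Final: 0.146958


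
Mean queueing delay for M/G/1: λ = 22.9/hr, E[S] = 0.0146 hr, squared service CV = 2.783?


ρ = λ·E[S] = 22.9·0.0146 = 0.3343
E[S²] = E[S]²(1+C_s²) = 0.0146²·(1+2.783) = 0.0008064
Wq = λ·E[S²]/(2(1−ρ)) = 22.9·0.0008064/(2·0.6657) = 0.01387 hr

Final: 0.01387 hr


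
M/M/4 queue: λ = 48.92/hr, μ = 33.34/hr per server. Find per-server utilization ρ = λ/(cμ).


ρ = λ/(cμ) = 48.92/(4·33.34) = 48.92/133.36 = 0.3668

Final: 0.3668


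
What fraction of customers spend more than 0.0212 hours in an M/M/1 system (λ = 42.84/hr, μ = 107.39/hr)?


W ~ Exponential(μ−λ) for M/M/1.
μ − λ = 107.39 − 42.84 = 64.5500
P(W > t) = e^{−(μ−λ)t} = e^{−1.3685} = 0.254499

Final: 0.254499


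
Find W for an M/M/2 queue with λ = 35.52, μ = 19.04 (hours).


a = 1.8655; ρ = 0.9328; P₀ = 0.034783
Lq = P₀·a^c·ρ/(c!(1−ρ)²) = 12.49206
Wq = Lq/λ = 12.49206/35.52 = 0.35169 hr
W = Wq + 1/μ = 0.35169 + 0.05252 = 0.40421 hr

Final: 0.40421 hr


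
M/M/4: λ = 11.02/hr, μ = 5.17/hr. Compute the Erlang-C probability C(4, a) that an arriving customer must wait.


a = λ/μ = 2.1315; ρ = a/4 = 0.5329
P₀ = 0.112885 (from M/M/c formula)
C(c,a) = [a^c/(c!(1−ρ))]·P₀ = [20.64259/(24·0.4671)]·0.112885
= 1.84131·0.112885 = 0.207855

Final: 0.207855


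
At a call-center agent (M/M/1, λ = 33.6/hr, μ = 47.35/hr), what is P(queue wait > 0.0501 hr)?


ρ = 33.6/47.35 = 0.7096
P(Wq > t) = ρ·e^{−(μ−λ)t} = 0.7096·e^{−0.6889}
= 0.7096·0.502141 = 0.356324

Final: 0.356324


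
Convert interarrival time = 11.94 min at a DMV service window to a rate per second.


λ = 1/(interarrival time) in consistent units.
1 second = 0.0166667 min, so λ = 0.0166667/11.94 = 0.001396 per second

Final: 0.001396 /sec


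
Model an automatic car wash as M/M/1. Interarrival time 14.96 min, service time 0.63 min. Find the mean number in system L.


λ = 60/14.96 = 4.0107 /hr
μ = 60/0.63 = 95.2381 /hr
ρ = λ/μ = 4.0107/95.2381 = 0.04211
L = ρ/(1−ρ) = 0.04211/0.9579 = 0.04396

Final: 0.04396


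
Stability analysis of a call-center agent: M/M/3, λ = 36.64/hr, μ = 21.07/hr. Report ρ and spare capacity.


Total capacity cμ = 3·21.07 = 63.21/hr
ρ = λ/(cμ) = 36.64/63.21 = 0.5797
Stable ⇔ ρ < 1: YES
Spare capacity = cμ − λ = 63.21 − 36.64 = 26.57/hr

Final: ρ = 0.5797; stable; margin = 26.57/hr


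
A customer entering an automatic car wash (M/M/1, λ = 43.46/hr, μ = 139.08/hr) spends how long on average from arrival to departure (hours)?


W = 1/(μ−λ) = 1/(139.08 − 43.46) = 1/95.62 = 0.01046 hr

Final: 0.01046 hr


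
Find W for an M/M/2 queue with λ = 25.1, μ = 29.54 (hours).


a = 0.8497; ρ = 0.4248; P₀ = 0.403659
Lq = P₀·a^c·ρ/(c!(1−ρ)²) = 0.18715
Wq = Lq/λ = 0.18715/25.1 = 0.007456 hr
W = Wq + 1/μ = 0.007456 + 0.03385 = 0.04131 hr

Final: 0.04131 hr


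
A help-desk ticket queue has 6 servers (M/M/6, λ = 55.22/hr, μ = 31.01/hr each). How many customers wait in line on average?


a = λ/μ = 1.7807; ρ = a/6 = 0.2968
P₀ = 0.168395
Lq = P₀·a^c·ρ / (c!·(1−ρ)²) = 0.168395·31.88363·0.2968/(720·0.49451)
= 0.004475

Final: 0.004475


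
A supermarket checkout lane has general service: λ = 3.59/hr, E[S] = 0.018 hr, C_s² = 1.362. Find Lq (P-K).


ρ = λ·E[S] = 3.59·0.018 = 0.06462
Lq = ρ²(1+C_s²)/(2(1−ρ)) = 0.004176·(1+1.362)/(2·0.9354)
= 0.004176·2.3620/1.8708 = 0.005272

Final: 0.005272


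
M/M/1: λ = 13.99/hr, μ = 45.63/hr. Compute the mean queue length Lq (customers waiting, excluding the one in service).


ρ = 13.99/45.63 = 0.3066
Lq = ρ²/(1−ρ) = 0.09400/0.6934 = 0.1356

Final: 0.1356


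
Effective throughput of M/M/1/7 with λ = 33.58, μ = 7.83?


ρ = 4.2886; P_K = (1−ρ)ρ^7/(1−ρ^8) = 0.766832
λ_eff = λ(1 − P_K) = 33.58·(1 − 0.766832) = 33.58·0.233168 = 7.8298 /hr

Final: 7.8298 /hr


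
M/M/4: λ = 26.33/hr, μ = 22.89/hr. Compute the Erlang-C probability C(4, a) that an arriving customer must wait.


a = λ/μ = 1.1503; ρ = a/4 = 0.2876
P₀ = 0.315665 (from M/M/c formula)
C(c,a) = [a^c/(c!(1−ρ))]·P₀ = [1.75073/(24·0.7124)]·0.315665
= 0.10239·0.315665 = 0.032322

Final: 0.032322


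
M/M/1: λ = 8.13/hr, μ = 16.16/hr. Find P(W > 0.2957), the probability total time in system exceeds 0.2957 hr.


W ~ Exponential(μ−λ) for M/M/1.
μ − λ = 16.16 − 8.13 = 8.0300
P(W > t) = e^{−(μ−λ)t} = e^{−2.3745} = 0.093064

Final: 0.093064


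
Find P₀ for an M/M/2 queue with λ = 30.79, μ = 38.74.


a = λ/μ = 30.79/38.74 = 0.7948; ρ = a/c = 0.3974
Σ_{k=0}^{1} a^k/k! (terms k=0..1) = 1.00000 + 0.79479 = 1.79479
Tail: a^2/(2!(1−ρ)) = 0.63168/(2·0.6026) = 0.52413
P₀ = 1/(1.79479 + 0.52413) = 1/2.31891 = 0.431237

Final: 0.431237


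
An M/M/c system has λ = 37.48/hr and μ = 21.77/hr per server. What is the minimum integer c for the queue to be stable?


Stability requires cμ > λ ⇔ c > λ/μ.
λ/μ = 37.48/21.77 = 1.7216
Minimum integer c = ⌊1.7216⌋ + 1 = 2
Check: 2·21.77 = 43.54 > 37.48, while 1·21.77 = 21.77 ≤ 37.48

Final: 2 servers


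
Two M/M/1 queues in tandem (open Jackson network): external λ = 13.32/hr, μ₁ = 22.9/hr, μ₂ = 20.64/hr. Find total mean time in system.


Each node sees arrival rate λ = 13.32/hr (tandem ⇒ throughput preserved).
W₁ = 1/(μ₁−λ) = 1/(22.9−13.32) = 0.10438 hr
W₂ = 1/(μ₂−λ) = 1/(20.64−13.32) = 0.13661 hr
W_total = W₁ + W₂ = 0.10438 + 0.13661 = 0.24100 hr

Final: 0.24100 hr


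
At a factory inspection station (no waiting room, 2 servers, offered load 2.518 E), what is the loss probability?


B(c,a) = (a^c/c!) / Σ_{k=0}^{c} a^k/k!
a^2/2! = 3.170162
Σ terms (k=0..2): 1.00000 + 2.51800 + 3.17016 = 6.688162
B = 3.170162/6.688162 = 0.473996

Final: 0.473996


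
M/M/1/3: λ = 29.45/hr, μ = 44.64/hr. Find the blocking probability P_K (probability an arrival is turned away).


ρ = λ/μ = 29.45/44.64 = 0.6597
P_K = (1−ρ)ρ^K/(1−ρ^(K+1)) = (0.3403·0.287133)/(1 − 0.189428)
= 0.097705/0.810572 = 0.120538

Final: 0.120538


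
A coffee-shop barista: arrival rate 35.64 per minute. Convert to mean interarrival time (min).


Mean interarrival time = 1/λ = 1/35.64 minute = 0.02806 minute
In minutes: 0.02806 × 1 = 0.02806 min

Final: 0.02806 min
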